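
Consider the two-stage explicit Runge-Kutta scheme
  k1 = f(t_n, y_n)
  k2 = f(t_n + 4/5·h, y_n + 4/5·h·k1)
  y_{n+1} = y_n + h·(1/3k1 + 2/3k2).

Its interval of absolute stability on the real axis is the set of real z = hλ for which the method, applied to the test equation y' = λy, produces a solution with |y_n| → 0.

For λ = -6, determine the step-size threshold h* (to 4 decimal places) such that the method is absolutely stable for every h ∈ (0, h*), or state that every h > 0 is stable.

(-1.8750,0); λ=-6 ⇒ h* = (15/8)/6 = 0.3125.

On y'=λy, z=hλ:
  k1=λy_n ⇒ h·k1=z·y_n;  k2=λ(1+4/5z)y_n ⇒ h·k2=z(1+4/5z)y_n
  y_{n+1}/y_n = 1 + 1/3z + 2/3z(1+4/5z) = 1 + z + 8/15z²
  so R(z) = 1 + z + 8/15z².

Need |R(x)|<1, x<0.
x=-0.55: |R|=0.6113
R=1: x+8/15x²=0 ⇒ x=−15/8=-1.8750; min R=1−1/(4·8/15)=0.5312>−1
Confirm numerically:
  x=-1.764: |R|=0.89557 <1
  x=-1.650: |R|=0.80200 <1
  x=-1.168: |R|=0.55959 <1
  x=-0.921: |R|=0.53140 <1
  x=-2.418: |R|=1.70025 >1
  x=-2.171: |R|=1.34273 >1
  x=-2.101: |R|=1.25324 >1
Stable set (-1.8750, 0).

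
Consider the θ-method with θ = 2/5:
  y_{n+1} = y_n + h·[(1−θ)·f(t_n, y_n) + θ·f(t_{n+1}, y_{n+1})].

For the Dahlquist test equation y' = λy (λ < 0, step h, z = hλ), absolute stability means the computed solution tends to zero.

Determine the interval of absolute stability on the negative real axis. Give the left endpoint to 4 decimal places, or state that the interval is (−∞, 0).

z∈(-10.0000,0).

With y'=λy (z=hλ):
  y_{n+1} = y_n + z·[3/5·y_n + 2/5·y_{n+1}] ⇒ (1 − 2/5z)y_{n+1} = (1 + 3/5z)y_n
  R(z) = (1 + 3/5z)/(1 − 2/5z).

Find x<0 with |R(x)|<1.
x=-1.44: |R|=0.0863
R=−1: 1+3/5x = −1+2/5x ⇒ -1/5x=2 ⇒ x=2/(-1/5)=-10.0000
Confirm numerically:
  x=-7.867: |R|=0.89713 <1
  x=-7.261: |R|=0.85970 <1
  x=-4.589: |R|=0.61835 <1
  x=-4.442: |R|=0.59968 <1
  x=-10.575: |R|=1.02199 >1
  x=-10.542: |R|=1.02078 >1
  x=-10.389: |R|=1.01509 >1
So |R|<1 on (-10.0000, 0).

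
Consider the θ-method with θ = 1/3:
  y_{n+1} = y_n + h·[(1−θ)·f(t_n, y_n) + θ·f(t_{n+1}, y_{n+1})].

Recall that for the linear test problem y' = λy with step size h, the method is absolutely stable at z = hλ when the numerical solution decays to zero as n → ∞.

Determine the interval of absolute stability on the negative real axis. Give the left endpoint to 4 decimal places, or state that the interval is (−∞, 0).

On y'=λy, z=hλ:
  y_{n+1} = y_n + z·[2/3·y_n + 1/3·y_{n+1}] ⇒ (1 − 1/3z)y_{n+1} = (1 + 2/3z)y_n
  ⇒ R(z) = (1 + 2/3z)/(1 − 1/3z).

Boundary: |R(x)|=1, x<0.
x=-0.62: |R|=0.4862
R=−1: 1+2/3x = −1+1/3x ⇒ -1/3x=2 ⇒ x=2/(-1/3)=-6.0000
Confirm numerically:
  x=-3.902: |R|=0.69603 <1
  x=-3.751: |R|=0.66686 <1
  x=-3.608: |R|=0.63801 <1
  x=-6.245: |R|=1.02650 >1
  x=-6.078: |R|=1.00859 >1
So |R|<1 on (-6.0000, 0).

z∈(-6.0000,0).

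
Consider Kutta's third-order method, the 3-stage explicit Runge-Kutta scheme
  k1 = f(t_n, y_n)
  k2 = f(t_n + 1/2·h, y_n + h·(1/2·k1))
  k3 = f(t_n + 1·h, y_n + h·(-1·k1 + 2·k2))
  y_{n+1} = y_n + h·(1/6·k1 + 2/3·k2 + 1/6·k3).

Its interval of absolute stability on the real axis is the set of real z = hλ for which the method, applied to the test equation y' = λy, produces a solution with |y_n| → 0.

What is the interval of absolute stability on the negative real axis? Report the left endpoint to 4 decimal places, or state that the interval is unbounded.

z∈(-2.5127,0).

Test eqn y'=λy, z=hλ:
  order 3, 3-stage ⇒ R(z)=1+z+z^2/2+z^3/6
  (e.g. R(-0.63)=0.52678, |R|=0.52678)

Solve |R(x)|<1 on ℝ⁻.
x=-0.63: |R|=0.5268
|R(-1.96)|=0.2941 |R(-1.66)|=0.0446 |R(-1.44)|=0.0991
Bisect:
  x_lo=-3.1971 |R|=2.5330  x_hi=-0.2535 |R|=0.7759
  mid=-1.72534 |R|=0.09294 →hi
  mid=-2.46124 |R|=0.91731 →hi
  mid=-2.82920 |R|=1.60133 →lo
  mid=-2.64522 |R|=1.23148 →lo
  mid=-2.55323 |R|=1.06782 →lo
  mid=-2.50724 |R|=0.99097 →hi
  mid=-2.53024 |R|=1.02899 →lo
  mid=-2.51874 |R|=1.00988 →lo
  mid=-2.51299 |R|=1.00040 →lo
  ...
  [-2.51281,-2.51263] ⇒ x*=-2.5127
So |R|<1 on (-2.5127, 0).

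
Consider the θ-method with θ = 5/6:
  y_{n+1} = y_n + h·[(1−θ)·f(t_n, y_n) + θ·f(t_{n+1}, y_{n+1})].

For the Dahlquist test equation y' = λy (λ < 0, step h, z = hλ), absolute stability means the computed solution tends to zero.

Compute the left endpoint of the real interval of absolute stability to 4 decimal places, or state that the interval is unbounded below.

With y'=λy (z=hλ):
  y_{n+1} = y_n + z·[1/6·y_n + 5/6·y_{n+1}] ⇒ (1 − 5/6z)y_{n+1} = (1 + 1/6z)y_n
  ⇒ R(z) = (1 + 1/6z)/(1 − 5/6z).

Solve |R(x)|<1 on ℝ⁻.
x=-0.91: |R|=0.4825
x=-2: |R|=0.2500
x=-10: |R|=0.0714
x=-100: |R|=0.1858
θ=5/6≥1/2 ⇒ |1+1/6x|<|1−5/6x| ∀x<0 ⇒ interval (−∞,0).

(−∞, 0) — no finite endpoint.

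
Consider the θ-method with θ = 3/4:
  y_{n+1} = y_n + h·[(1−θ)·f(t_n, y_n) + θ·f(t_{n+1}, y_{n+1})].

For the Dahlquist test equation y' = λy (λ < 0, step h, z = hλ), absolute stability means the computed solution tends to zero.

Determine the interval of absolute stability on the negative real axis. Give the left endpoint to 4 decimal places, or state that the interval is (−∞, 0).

interval (−∞, 0).

With y'=λy (z=hλ):
  y_{n+1} = y_n + z·[1/4·y_n + 3/4·y_{n+1}] ⇒ (1 − 3/4z)y_{n+1} = (1 + 1/4z)y_n
  R(z) = (1 + 1/4z)/(1 − 3/4z).

Solve |R(x)|<1 on ℝ⁻.
x=-0.7: |R|=0.5410
x=-2: |R|=0.2000
x=-10: |R|=0.1765
x=-100: |R|=0.3158
θ=3/4≥1/2 ⇒ |1+1/4x|<|1−3/4x| ∀x<0 ⇒ interval (−∞,0).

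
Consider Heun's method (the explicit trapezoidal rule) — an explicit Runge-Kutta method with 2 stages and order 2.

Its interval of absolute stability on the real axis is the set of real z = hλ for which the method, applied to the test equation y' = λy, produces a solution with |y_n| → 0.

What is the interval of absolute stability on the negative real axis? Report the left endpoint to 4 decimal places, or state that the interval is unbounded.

(-2.0000, 0).

Test eqn y'=λy, z=hλ:
  order 2, 2-stage ⇒ R(z)=1+z+z^2/2
  (e.g. R(-1.32)=0.55120, |R|=0.55120)

Need |R(x)|<1, x<0.
x=-1.32: |R|=0.5512
|R(-1.78)|=0.8042 |R(-0.74)|=0.5338 |R(-0.57)|=0.5924
Bisect:
  x_lo=-2.5609 |R|=1.7182  x_hi=-0.3096 |R|=0.7383
  mid=-1.43525 |R|=0.59472 →hi
  mid=-1.99808 |R|=0.99809 →hi
  mid=-2.27950 |R|=1.31856 →lo
  mid=-2.13879 |R|=1.14842 →lo
  mid=-2.06844 |R|=1.07078 →lo
  mid=-2.03326 |R|=1.03381 →lo
  mid=-2.01567 |R|=1.01580 →lo
  mid=-2.00688 |R|=1.00690 →lo
  mid=-2.00248 |R|=1.00248 →lo
  ...
  [-2.00001,-1.99987] ⇒ x*=-2.0000
Stable set (-2.0000, 0).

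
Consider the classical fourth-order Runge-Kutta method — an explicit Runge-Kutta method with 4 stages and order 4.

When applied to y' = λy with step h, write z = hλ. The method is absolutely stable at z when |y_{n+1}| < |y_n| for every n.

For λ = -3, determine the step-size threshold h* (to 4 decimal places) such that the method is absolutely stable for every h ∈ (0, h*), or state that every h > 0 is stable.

On y'=λy, z=hλ:
  order 4, 4-stage ⇒ R(z)=1+z+z^2/2+z^3/6+z^4/24
  (e.g. R(-0.3)=0.74084, |R|=0.74084)

Find x<0 with |R(x)|<1.
x=-0.3: |R|=0.7408
|R(-1.37)|=0.2867 |R(-0.77)|=0.4650 |R(-0.52)|=0.5948
Bisect:
  x_lo=-3.5453 |R|=2.8952  x_hi=-0.2038 |R|=0.8156
  mid=-1.87457 |R|=0.29907 →hi
  mid=-2.70996 |R|=0.89223 →hi
  mid=-3.12765 |R|=1.65137 →lo
  mid=-2.91880 |R|=1.22067 →lo
  mid=-2.81438 |R|=1.04475 →lo
  mid=-2.76217 |R|=0.96569 →hi
  mid=-2.78828 |R|=1.00451 →lo
  mid=-2.77522 |R|=0.98492 →hi
  ...
  [-2.78542,-2.78522] ⇒ x*=-2.7853
Stable set (-2.7853, 0).

(-2.7853,0); λ=-3 ⇒ h* = 0.9284.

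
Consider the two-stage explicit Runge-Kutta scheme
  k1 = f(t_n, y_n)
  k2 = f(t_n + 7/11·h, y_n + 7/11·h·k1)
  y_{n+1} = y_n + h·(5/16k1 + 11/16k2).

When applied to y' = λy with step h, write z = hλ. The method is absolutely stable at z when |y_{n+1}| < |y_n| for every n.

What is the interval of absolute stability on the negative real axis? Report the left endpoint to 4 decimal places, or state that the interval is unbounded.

z∈(-2.2857,0).

With y'=λy (z=hλ):
  k1=λy_n ⇒ h·k1=z·y_n;  k2=λ(1+7/11z)y_n ⇒ h·k2=z(1+7/11z)y_n
  y_{n+1}/y_n = 1 + 5/16z + 11/16z(1+7/11z) = 1 + z + 7/16z²
  so R(z) = 1 + z + 7/16z².

Solve |R(x)|<1 on ℝ⁻.
x=-0.65: |R|=0.5348
R=1: x+7/16x²=0 ⇒ x=−16/7=-2.2857; min R=1−1/(4·7/16)=0.4286>−1
Confirm numerically:
  x=-2.095: |R|=0.82520 <1
  x=-1.389: |R|=0.45508 <1
  x=-1.279: |R|=0.43668 <1
  x=-1.057: |R|=0.43180 <1
  x=-2.863: |R|=1.72309 >1
  x=-2.431: |R|=1.15452 >1
Stable set (-2.2857, 0).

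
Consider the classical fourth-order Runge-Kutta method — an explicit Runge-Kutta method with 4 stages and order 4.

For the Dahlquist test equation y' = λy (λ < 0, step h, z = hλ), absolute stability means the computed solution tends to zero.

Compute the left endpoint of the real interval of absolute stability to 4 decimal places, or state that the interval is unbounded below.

Test eqn y'=λy, z=hλ:
  order 4, 4-stage ⇒ R(z)=1+z+z^2/2+z^3/6+z^4/24
  (e.g. R(-1.2)=0.31840, |R|=0.31840)

Boundary: |R(x)|=1, x<0.
x=-1.2: |R|=0.3184
|R(-1.75)|=0.2788 |R(-1.62)|=0.2706 |R(-1.48)|=0.2748
Bisect:
  x_lo=-3.6252 |R|=3.2017  x_hi=-0.1753 |R|=0.8392
  mid=-1.90023 |R|=0.30489 →hi
  mid=-2.76270 |R|=0.96647 →hi
  mid=-3.19394 |R|=1.81237 →lo
  mid=-2.97832 |R|=1.33222 →lo
  mid=-2.87051 |R|=1.13627 →lo
  mid=-2.81660 |R|=1.04824 →lo
  mid=-2.78965 |R|=1.00659 →lo
  mid=-2.77618 |R|=0.98634 →hi
  ...
  [-2.78544,-2.78523] ⇒ x*=-2.7853
So |R|<1 on (-2.7853, 0).

left endpoint -2.7853.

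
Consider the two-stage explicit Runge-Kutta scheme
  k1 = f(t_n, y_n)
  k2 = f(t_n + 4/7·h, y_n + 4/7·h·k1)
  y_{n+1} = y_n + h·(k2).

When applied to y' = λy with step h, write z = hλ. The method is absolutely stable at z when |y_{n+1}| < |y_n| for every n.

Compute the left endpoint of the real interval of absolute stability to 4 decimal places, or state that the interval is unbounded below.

Test eqn y'=λy, z=hλ:
  k1=λy_n ⇒ h·k1=z·y_n;  k2=λ(1+4/7z)y_n ⇒ h·k2=z(1+4/7z)y_n
  y_{n+1}/y_n = 1 + z(1+4/7z) = 1 + z + 4/7z²
  R(z) = 1 + z + 4/7z².

Need |R(x)|<1, x<0.
x=-0.54: |R|=0.6266
R=1: x+4/7x²=0 ⇒ x=−7/4=-1.7500; min R=1−1/(4·4/7)=0.5625>−1
Confirm numerically:
  x=-1.250: |R|=0.64286 <1
  x=-1.028: |R|=0.57588 <1
  x=-0.821: |R|=0.56417 <1
  x=-0.780: |R|=0.56766 <1
  x=-2.141: |R|=1.47836 >1
  x=-1.986: |R|=1.26783 >1
  x=-1.900: |R|=1.16286 >1
Interval (-1.7500, 0).

z* = -1.7500.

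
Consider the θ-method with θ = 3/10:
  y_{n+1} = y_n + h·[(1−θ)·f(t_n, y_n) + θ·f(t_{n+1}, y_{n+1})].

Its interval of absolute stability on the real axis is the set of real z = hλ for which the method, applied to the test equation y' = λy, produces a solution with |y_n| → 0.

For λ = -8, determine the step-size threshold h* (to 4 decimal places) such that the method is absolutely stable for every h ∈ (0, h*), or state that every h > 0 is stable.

With y'=λy (z=hλ):
  y_{n+1} = y_n + z·[7/10·y_n + 3/10·y_{n+1}] ⇒ (1 − 3/10z)y_{n+1} = (1 + 7/10z)y_n
  ⇒ R(z) = (1 + 7/10z)/(1 − 3/10z).

Solve |R(x)|<1 on ℝ⁻.
x=-1.24: |R|=0.0962
R=−1: 1+7/10x = −1+3/10x ⇒ -2/5x=2 ⇒ x=2/(-2/5)=-5.0000
Confirm numerically:
  x=-3.349: |R|=0.67057 <1
  x=-2.324: |R|=0.36931 <1
  x=-2.269: |R|=0.35003 <1
  x=-5.556: |R|=1.08340 >1
  x=-5.336: |R|=1.05168 >1
  x=-5.319: |R|=1.04916 >1
So |R|<1 on (-5.0000, 0).

(-5.0000,0); λ=-8 ⇒ h* = (5)/8 = 0.6250.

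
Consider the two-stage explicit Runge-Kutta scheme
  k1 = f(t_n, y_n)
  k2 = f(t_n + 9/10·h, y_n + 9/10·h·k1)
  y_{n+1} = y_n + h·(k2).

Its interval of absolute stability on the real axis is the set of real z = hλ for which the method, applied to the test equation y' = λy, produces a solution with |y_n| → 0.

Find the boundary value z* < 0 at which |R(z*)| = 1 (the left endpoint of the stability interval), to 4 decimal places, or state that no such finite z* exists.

Test eqn y'=λy, z=hλ:
  k1=λy_n ⇒ h·k1=z·y_n;  k2=λ(1+9/10z)y_n ⇒ h·k2=z(1+9/10z)y_n
  y_{n+1}/y_n = 1 + z(1+9/10z) = 1 + z + 9/10z²
  so R(z) = 1 + z + 9/10z².

Find x<0 with |R(x)|<1.
x=-1.73: |R|=1.9636
R=1: x+9/10x²=0 ⇒ x=−10/9=-1.1111; min R=1−1/(4·9/10)=0.7222>−1
Confirm numerically:
  x=-1.082: |R|=0.97165 <1
  x=-1.023: |R|=0.91888 <1
  x=-0.502: |R|=0.72480 <1
  x=-0.458: |R|=0.73079 <1
  x=-1.311: |R|=1.23585 >1
  x=-1.217: |R|=1.11598 >1
  x=-1.214: |R|=1.11242 >1
Stable set (-1.1111, 0).

z* = -1.1111.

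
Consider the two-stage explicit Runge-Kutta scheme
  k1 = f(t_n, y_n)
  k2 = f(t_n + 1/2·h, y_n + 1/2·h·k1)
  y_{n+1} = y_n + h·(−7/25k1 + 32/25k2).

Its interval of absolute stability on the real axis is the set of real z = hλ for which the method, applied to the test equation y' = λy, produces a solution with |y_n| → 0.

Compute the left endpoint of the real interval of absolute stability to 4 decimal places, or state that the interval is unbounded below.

z* = -1.5625.

Set f=λy, z=hλ:
  k1=λy_n ⇒ h·k1=z·y_n;  k2=λ(1+1/2z)y_n ⇒ h·k2=z(1+1/2z)y_n
  y_{n+1}/y_n = 1 − 7/25z + 32/25z(1+1/2z) = 1 + z + 16/25z²
  Hence R(z) = 1 + z + 16/25z².

Solve |R(x)|<1 on ℝ⁻.
x=-1.04: |R|=0.6522
R=1: x+16/25x²=0 ⇒ x=−25/16=-1.5625; min R=1−1/(4·16/25)=0.6094>−1
Confirm numerically:
  x=-1.531: |R|=0.96914 <1
  x=-1.200: |R|=0.72160 <1
  x=-0.672: |R|=0.61701 <1
  x=-2.147: |R|=1.80315 >1
  x=-2.133: |R|=1.77880 >1
  x=-1.795: |R|=1.26710 >1
Stable set (-1.5625, 0).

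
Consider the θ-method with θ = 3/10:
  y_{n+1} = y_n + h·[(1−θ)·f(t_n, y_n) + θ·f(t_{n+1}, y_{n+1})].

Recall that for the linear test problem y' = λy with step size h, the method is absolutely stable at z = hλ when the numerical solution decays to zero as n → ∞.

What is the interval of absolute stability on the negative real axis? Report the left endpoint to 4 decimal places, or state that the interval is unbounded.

(-5.0000, 0).

With y'=λy (z=hλ):
  y_{n+1} = y_n + z·[7/10·y_n + 3/10·y_{n+1}] ⇒ (1 − 3/10z)y_{n+1} = (1 + 7/10z)y_n
  R(z) = (1 + 7/10z)/(1 − 3/10z).

Solve |R(x)|<1 on ℝ⁻.
x=-0.49: |R|=0.5728
R=−1: 1+7/10x = −1+3/10x ⇒ -2/5x=2 ⇒ x=2/(-2/5)=-5.0000
Confirm numerically:
  x=-3.399: |R|=0.68292 <1
  x=-2.836: |R|=0.53231 <1
  x=-2.386: |R|=0.39060 <1
  x=-2.122: |R|=0.29659 <1
  x=-5.556: |R|=1.08340 >1
  x=-5.419: |R|=1.06383 >1
Stable set (-5.0000, 0).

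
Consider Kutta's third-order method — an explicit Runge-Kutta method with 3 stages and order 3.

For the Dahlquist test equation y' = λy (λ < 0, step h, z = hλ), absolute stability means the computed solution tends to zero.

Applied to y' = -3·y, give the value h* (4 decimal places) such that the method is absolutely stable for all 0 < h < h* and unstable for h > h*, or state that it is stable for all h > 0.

(-2.5127,0); λ=-3 ⇒ h* = 0.8376.

With y'=λy (z=hλ):
  order 3, 3-stage ⇒ R(z)=1+z+z^2/2+z^3/6
  (e.g. R(-0.39)=0.67616, |R|=0.67616)

Find x<0 with |R(x)|<1.
x=-0.39: |R|=0.6762
|R(-2.86)|=1.6691 |R(-2.74)|=1.4147 |R(-0.59)|=0.5498
Bisect:
  x_lo=-2.9312 |R|=1.8327  x_hi=-0.2892 |R|=0.7486
  mid=-1.61021 |R|=0.00964 →hi
  mid=-2.27070 |R|=0.64397 →hi
  mid=-2.60094 |R|=1.15101 →lo
  mid=-2.43582 |R|=0.87792 →hi
  mid=-2.51838 |R|=1.00929 →lo
  mid=-2.47710 |R|=0.94235 →hi
  mid=-2.49774 |R|=0.97550 →hi
  mid=-2.50806 |R|=0.99231 →hi
  ...
  [-2.51290,-2.51274] ⇒ x*=-2.5127
So |R|<1 on (-2.5127, 0).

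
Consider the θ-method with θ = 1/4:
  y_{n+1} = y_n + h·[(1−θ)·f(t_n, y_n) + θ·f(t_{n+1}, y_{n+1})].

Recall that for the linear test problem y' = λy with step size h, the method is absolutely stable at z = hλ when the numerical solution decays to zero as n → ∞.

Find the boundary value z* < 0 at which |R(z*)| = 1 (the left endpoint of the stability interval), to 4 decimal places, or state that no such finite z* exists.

z* = -4.0000.

Set f=λy, z=hλ:
  y_{n+1} = y_n + z·[3/4·y_n + 1/4·y_{n+1}] ⇒ (1 − 1/4z)y_{n+1} = (1 + 3/4z)y_n
  R(z) = (1 + 3/4z)/(1 − 1/4z).

Solve |R(x)|<1 on ℝ⁻.
x=-1.21: |R|=0.0710
R=−1: 1+3/4x = −1+1/4x ⇒ -1/2x=2 ⇒ x=2/(-1/2)=-4.0000
Confirm numerically:
  x=-3.945: |R|=0.98615 <1
  x=-3.133: |R|=0.75690 <1
  x=-2.568: |R|=0.56395 <1
  x=-4.161: |R|=1.03946 >1
  x=-4.075: |R|=1.01858 >1
Stable set (-4.0000, 0).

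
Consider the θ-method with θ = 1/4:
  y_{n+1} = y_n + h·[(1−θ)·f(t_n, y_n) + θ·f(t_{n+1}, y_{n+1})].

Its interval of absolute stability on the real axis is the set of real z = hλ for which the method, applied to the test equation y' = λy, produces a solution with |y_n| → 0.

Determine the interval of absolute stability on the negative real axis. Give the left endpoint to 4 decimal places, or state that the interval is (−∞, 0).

With y'=λy (z=hλ):
  y_{n+1} = y_n + z·[3/4·y_n + 1/4·y_{n+1}] ⇒ (1 − 1/4z)y_{n+1} = (1 + 3/4z)y_n
  R(z) = (1 + 3/4z)/(1 − 1/4z).

Solve |R(x)|<1 on ℝ⁻.
x=-0.81: |R|=0.3264
R=−1: 1+3/4x = −1+1/4x ⇒ -1/2x=2 ⇒ x=2/(-1/2)=-4.0000
Confirm numerically:
  x=-3.227: |R|=0.78608 <1
  x=-3.198: |R|=0.77716 <1
  x=-2.259: |R|=0.44368 <1
  x=-4.223: |R|=1.05424 >1
  x=-4.128: |R|=1.03150 >1
Stable set (-4.0000, 0).

z∈(-4.0000,0).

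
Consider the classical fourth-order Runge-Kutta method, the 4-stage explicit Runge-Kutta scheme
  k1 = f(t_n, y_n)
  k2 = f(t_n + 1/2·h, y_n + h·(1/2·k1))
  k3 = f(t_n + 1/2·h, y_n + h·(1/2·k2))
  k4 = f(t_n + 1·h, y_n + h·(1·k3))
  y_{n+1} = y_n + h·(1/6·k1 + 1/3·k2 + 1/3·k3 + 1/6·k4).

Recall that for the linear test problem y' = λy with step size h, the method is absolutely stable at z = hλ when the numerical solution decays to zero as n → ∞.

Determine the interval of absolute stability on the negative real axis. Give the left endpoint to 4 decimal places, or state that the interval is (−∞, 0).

z∈(-2.7853,0).

Test eqn y'=λy, z=hλ:
  order 4, 4-stage ⇒ R(z)=1+z+z^2/2+z^3/6+z^4/24
  (e.g. R(-0.88)=0.41861, |R|=0.41861)

Need |R(x)|<1, x<0.
x=-0.88: |R|=0.4186
|R(-2.29)|=0.4764 |R(-2.05)|=0.3513 |R(-1.46)|=0.2764
Bisect:
  x_lo=-3.1200 |R|=1.6335  x_hi=-0.0876 |R|=0.9161
  mid=-1.60379 |R|=0.27041 →hi
  mid=-2.36188 |R|=0.52806 →hi
  mid=-2.74093 |R|=0.93515 →hi
  mid=-2.93046 |R|=1.24185 →lo
  mid=-2.83570 |R|=1.07869 →lo
  mid=-2.78832 |R|=1.00457 →lo
  mid=-2.76462 |R|=0.96928 →hi
  mid=-2.77647 |R|=0.98678 →hi
  ...
  [-2.78535,-2.78517] ⇒ x*=-2.7853
Interval (-2.7853, 0).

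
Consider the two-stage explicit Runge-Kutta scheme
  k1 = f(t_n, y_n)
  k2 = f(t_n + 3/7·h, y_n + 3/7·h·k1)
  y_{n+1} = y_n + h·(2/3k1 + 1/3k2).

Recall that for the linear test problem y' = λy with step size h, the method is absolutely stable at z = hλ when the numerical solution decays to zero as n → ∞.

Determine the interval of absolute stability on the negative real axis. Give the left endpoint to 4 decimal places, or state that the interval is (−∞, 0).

(-7.0000, 0).

Test eqn y'=λy, z=hλ:
  k1=λy_n ⇒ h·k1=z·y_n;  k2=λ(1+3/7z)y_n ⇒ h·k2=z(1+3/7z)y_n
  y_{n+1}/y_n = 1 + 2/3z + 1/3z(1+3/7z) = 1 + z + 1/7z²
  Hence R(z) = 1 + z + 1/7z².

Boundary: |R(x)|=1, x<0.
x=-1.21: |R|=0.0008
R=1: x+1/7x²=0 ⇒ x=−7=-7.0000; min R=1−1/(4·1/7)=-0.7500>−1
Confirm numerically:
  x=-6.898: |R|=0.89949 <1
  x=-5.853: |R|=0.04094 <1
  x=-4.684: |R|=0.54973 <1
  x=-3.206: |R|=0.73765 <1
  x=-7.463: |R|=1.49362 >1
  x=-7.082: |R|=1.08296 >1
So |R|<1 on (-7.0000, 0).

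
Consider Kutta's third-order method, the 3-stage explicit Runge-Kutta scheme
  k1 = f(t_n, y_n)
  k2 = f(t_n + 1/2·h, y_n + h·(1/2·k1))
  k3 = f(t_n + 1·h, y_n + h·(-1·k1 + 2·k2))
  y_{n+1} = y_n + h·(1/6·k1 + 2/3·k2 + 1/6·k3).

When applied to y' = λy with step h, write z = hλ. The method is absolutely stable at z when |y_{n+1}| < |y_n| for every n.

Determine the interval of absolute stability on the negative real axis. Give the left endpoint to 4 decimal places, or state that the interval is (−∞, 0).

(-2.5127, 0).

With y'=λy (z=hλ):
  order 3, 3-stage ⇒ R(z)=1+z+z^2/2+z^3/6
  (e.g. R(-0.58)=0.55568, |R|=0.55568)

Boundary: |R(x)|=1, x<0.
x=-0.58: |R|=0.5557
|R(-2.81)|=1.5600 |R(-2.34)|=0.7377 |R(-1.18)|=0.2424
Bisect:
  x_lo=-3.1148 |R|=2.3004  x_hi=-0.0682 |R|=0.9341
  mid=-1.59147 |R|=0.00311 →hi
  mid=-2.35313 |R|=0.75616 →hi
  mid=-2.73396 |R|=1.40255 →lo
  mid=-2.54355 |R|=1.05137 →lo
  mid=-2.44834 |R|=0.89720 →hi
  mid=-2.49595 |R|=0.97259 →hi
  mid=-2.51975 |R|=1.01155 →lo
  mid=-2.50785 |R|=0.99196 →hi
  ...
  [-2.51287,-2.51268] ⇒ x*=-2.5127
Interval (-2.5127, 0).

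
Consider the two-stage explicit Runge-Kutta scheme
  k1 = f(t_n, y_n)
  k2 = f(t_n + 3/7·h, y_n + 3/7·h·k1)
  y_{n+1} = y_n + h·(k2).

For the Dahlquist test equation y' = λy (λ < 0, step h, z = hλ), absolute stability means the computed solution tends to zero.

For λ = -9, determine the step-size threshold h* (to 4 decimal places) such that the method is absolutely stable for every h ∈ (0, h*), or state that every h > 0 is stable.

On y'=λy, z=hλ:
  k1=λy_n ⇒ h·k1=z·y_n;  k2=λ(1+3/7z)y_n ⇒ h·k2=z(1+3/7z)y_n
  y_{n+1}/y_n = 1 + z(1+3/7z) = 1 + z + 3/7z²
  R(z) = 1 + z + 3/7z².

Find x<0 with |R(x)|<1.
x=-1.04: |R|=0.4235
R=1: x+3/7x²=0 ⇒ x=−7/3=-2.3333; min R=1−1/(4·3/7)=0.4167>−1
Confirm numerically:
  x=-1.457: |R|=0.45279 <1
  x=-1.119: |R|=0.41764 <1
  x=-1.079: |R|=0.41996 <1
  x=-2.895: |R|=1.69687 >1
  x=-2.860: |R|=1.64554 >1
  x=-2.478: |R|=1.15364 >1
Stable set (-2.3333, 0).

(-2.3333,0); λ=-9 ⇒ h* = (7/3)/9 = 0.2593.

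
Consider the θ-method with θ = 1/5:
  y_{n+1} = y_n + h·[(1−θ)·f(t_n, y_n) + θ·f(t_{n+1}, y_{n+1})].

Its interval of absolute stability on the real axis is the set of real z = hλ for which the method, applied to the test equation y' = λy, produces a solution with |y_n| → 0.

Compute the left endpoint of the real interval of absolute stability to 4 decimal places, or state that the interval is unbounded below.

Set f=λy, z=hλ:
  y_{n+1} = y_n + z·[4/5·y_n + 1/5·y_{n+1}] ⇒ (1 − 1/5z)y_{n+1} = (1 + 4/5z)y_n
  R(z) = (1 + 4/5z)/(1 − 1/5z).

Boundary: |R(x)|=1, x<0.
x=-0.89: |R|=0.2445
R=−1: 1+4/5x = −1+1/5x ⇒ -3/5x=2 ⇒ x=2/(-3/5)=-3.3333
Confirm numerically:
  x=-2.680: |R|=0.74479 <1
  x=-2.583: |R|=0.70315 <1
  x=-1.563: |R|=0.19077 <1
  x=-3.897: |R|=1.19006 >1
  x=-3.485: |R|=1.05362 >1
  x=-3.410: |R|=1.02735 >1
Stable set (-3.3333, 0).

left endpoint -3.3333.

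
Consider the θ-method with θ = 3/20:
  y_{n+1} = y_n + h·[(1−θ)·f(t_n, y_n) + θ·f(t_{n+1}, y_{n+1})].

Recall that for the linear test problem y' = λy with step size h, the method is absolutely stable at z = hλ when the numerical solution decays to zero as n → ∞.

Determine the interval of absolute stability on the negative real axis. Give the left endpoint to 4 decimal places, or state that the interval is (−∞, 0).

z∈(-2.8571,0).

On y'=λy, z=hλ:
  y_{n+1} = y_n + z·[17/20·y_n + 3/20·y_{n+1}] ⇒ (1 − 3/20z)y_{n+1} = (1 + 17/20z)y_n
  so R(z) = (1 + 17/20z)/(1 − 3/20z).

Boundary: |R(x)|=1, x<0.
x=-0.84: |R|=0.2540
R=−1: 1+17/20x = −1+3/20x ⇒ -7/10x=2 ⇒ x=2/(-7/10)=-2.8571
Confirm numerically:
  x=-1.966: |R|=0.51826 <1
  x=-1.722: |R|=0.36851 <1
  x=-1.426: |R|=0.17473 <1
  x=-1.415: |R|=0.16725 <1
  x=-3.295: |R|=1.20512 >1
  x=-3.207: |R|=1.16536 >1
  x=-3.006: |R|=1.07182 >1
So |R|<1 on (-2.8571, 0).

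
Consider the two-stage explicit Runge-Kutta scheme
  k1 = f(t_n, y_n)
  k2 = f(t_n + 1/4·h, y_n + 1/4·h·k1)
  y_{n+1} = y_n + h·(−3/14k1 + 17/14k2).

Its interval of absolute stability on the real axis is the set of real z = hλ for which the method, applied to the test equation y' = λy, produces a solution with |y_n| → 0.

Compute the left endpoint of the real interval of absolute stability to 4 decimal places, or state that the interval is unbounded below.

Set f=λy, z=hλ:
  k1=λy_n ⇒ h·k1=z·y_n;  k2=λ(1+1/4z)y_n ⇒ h·k2=z(1+1/4z)y_n
  y_{n+1}/y_n = 1 − 3/14z + 17/14z(1+1/4z) = 1 + z + 17/56z²
  Hence R(z) = 1 + z + 17/56z².

Boundary: |R(x)|=1, x<0.
x=-1.45: |R|=0.1883
R=1: x+17/56x²=0 ⇒ x=−56/17=-3.2941; min R=1−1/(4·17/56)=0.1765>−1
Confirm numerically:
  x=-3.142: |R|=0.85491 <1
  x=-2.298: |R|=0.30510 <1
  x=-1.825: |R|=0.18608 <1
  x=-3.618: |R|=1.35573 >1
  x=-3.422: |R|=1.13285 >1
So |R|<1 on (-3.2941, 0).

z* = -3.2941.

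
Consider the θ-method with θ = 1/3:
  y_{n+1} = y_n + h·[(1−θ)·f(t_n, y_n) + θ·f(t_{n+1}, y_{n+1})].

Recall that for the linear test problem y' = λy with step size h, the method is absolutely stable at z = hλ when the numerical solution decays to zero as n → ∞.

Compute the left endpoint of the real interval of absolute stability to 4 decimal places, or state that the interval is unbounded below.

Test eqn y'=λy, z=hλ:
  y_{n+1} = y_n + z·[2/3·y_n + 1/3·y_{n+1}] ⇒ (1 − 1/3z)y_{n+1} = (1 + 2/3z)y_n
  ⇒ R(z) = (1 + 2/3z)/(1 − 1/3z).

Find x<0 with |R(x)|<1.
x=-0.6: |R|=0.5000
R=−1: 1+2/3x = −1+1/3x ⇒ -1/3x=2 ⇒ x=2/(-1/3)=-6.0000
Confirm numerically:
  x=-4.071: |R|=0.72720 <1
  x=-3.481: |R|=0.61133 <1
  x=-3.428: |R|=0.59988 <1
  x=-2.475: |R|=0.35616 <1
  x=-6.502: |R|=1.05283 >1
  x=-6.246: |R|=1.02661 >1
  x=-6.102: |R|=1.01121 >1
Stable set (-6.0000, 0).

left endpoint -6.0000.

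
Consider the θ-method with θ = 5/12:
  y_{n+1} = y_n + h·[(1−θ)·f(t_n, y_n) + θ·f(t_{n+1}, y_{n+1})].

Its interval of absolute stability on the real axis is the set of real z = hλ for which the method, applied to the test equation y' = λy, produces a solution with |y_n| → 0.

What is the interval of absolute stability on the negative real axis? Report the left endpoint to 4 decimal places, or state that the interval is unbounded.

With y'=λy (z=hλ):
  y_{n+1} = y_n + z·[7/12·y_n + 5/12·y_{n+1}] ⇒ (1 − 5/12z)y_{n+1} = (1 + 7/12z)y_n
  R(z) = (1 + 7/12z)/(1 − 5/12z).

Boundary: |R(x)|=1, x<0.
x=-1.38: |R|=0.1238
R=−1: 1+7/12x = −1+5/12x ⇒ -1/6x=2 ⇒ x=2/(-1/6)=-12.0000
Confirm numerically:
  x=-9.404: |R|=0.91203 <1
  x=-5.697: |R|=0.68863 <1
  x=-4.870: |R|=0.60770 <1
  x=-4.833: |R|=0.60365 <1
  x=-12.555: |R|=1.01484 >1
  x=-12.479: |R|=1.01288 >1
  x=-12.145: |R|=1.00399 >1
So |R|<1 on (-12.0000, 0).

(-12.0000, 0).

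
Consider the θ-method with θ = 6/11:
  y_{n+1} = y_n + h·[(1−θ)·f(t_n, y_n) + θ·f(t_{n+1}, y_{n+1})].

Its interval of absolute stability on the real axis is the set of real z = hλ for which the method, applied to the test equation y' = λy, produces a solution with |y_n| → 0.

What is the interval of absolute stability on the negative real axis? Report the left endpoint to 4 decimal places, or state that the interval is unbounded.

unbounded; (−∞, 0).

Set f=λy, z=hλ:
  y_{n+1} = y_n + z·[5/11·y_n + 6/11·y_{n+1}] ⇒ (1 − 6/11z)y_{n+1} = (1 + 5/11z)y_n
  R(z) = (1 + 5/11z)/(1 − 6/11z).

Find x<0 with |R(x)|<1.
x=-1.64: |R|=0.1344
x=-2: |R|=0.0435
x=-10: |R|=0.5493
x=-100: |R|=0.8003
θ=6/11≥1/2 ⇒ |1+5/11x|<|1−6/11x| ∀x<0 ⇒ stable on all of ℝ⁻.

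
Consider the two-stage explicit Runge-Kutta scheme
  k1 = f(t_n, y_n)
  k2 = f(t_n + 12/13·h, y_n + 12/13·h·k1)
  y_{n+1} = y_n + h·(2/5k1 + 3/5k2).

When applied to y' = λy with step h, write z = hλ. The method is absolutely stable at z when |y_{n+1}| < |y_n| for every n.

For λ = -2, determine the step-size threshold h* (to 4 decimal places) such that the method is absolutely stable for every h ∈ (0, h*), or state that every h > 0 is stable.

Test eqn y'=λy, z=hλ:
  k1=λy_n ⇒ h·k1=z·y_n;  k2=λ(1+12/13z)y_n ⇒ h·k2=z(1+12/13z)y_n
  y_{n+1}/y_n = 1 + 2/5z + 3/5z(1+12/13z) = 1 + z + 36/65z²
  Hence R(z) = 1 + z + 36/65z².

Boundary: |R(x)|=1, x<0.
x=-1.74: |R|=0.9368
R=1: x+36/65x²=0 ⇒ x=−65/36=-1.8056; min R=1−1/(4·36/65)=0.5486>−1
Confirm numerically:
  x=-1.582: |R|=0.80412 <1
  x=-1.141: |R|=0.58004 <1
  x=-1.066: |R|=0.56337 <1
  x=-2.273: |R|=1.58846 >1
  x=-2.181: |R|=1.45351 >1
Interval (-1.8056, 0).

(-1.8056,0); λ=-2 ⇒ h* = (65/36)/2 = 0.9028.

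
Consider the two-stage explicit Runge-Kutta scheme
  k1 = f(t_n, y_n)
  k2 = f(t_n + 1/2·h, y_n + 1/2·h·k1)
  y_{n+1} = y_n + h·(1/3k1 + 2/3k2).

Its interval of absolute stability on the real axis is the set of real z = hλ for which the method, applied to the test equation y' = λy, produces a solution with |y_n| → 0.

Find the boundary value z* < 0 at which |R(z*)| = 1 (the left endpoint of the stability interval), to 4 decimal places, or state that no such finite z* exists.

Test eqn y'=λy, z=hλ:
  k1=λy_n ⇒ h·k1=z·y_n;  k2=λ(1+1/2z)y_n ⇒ h·k2=z(1+1/2z)y_n
  y_{n+1}/y_n = 1 + 1/3z + 2/3z(1+1/2z) = 1 + z + 1/3z²
  Hence R(z) = 1 + z + 1/3z².

Solve |R(x)|<1 on ℝ⁻.
x=-0.98: |R|=0.3401
R=1: x+1/3x²=0 ⇒ x=−3=-3.0000; min R=1−1/(4·1/3)=0.2500>−1
Confirm numerically:
  x=-2.973: |R|=0.97324 <1
  x=-2.280: |R|=0.45280 <1
  x=-1.984: |R|=0.32809 <1
  x=-1.489: |R|=0.25004 <1
  x=-3.574: |R|=1.68383 >1
  x=-3.111: |R|=1.11511 >1
So |R|<1 on (-3.0000, 0).

z* = -3.0000.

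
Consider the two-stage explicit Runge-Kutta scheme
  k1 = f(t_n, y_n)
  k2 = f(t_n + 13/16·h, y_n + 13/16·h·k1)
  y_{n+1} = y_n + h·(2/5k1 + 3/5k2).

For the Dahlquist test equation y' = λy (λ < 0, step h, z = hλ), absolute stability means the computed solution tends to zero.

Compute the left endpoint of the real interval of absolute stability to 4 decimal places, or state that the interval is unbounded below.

left endpoint -2.0513.

Test eqn y'=λy, z=hλ:
  k1=λy_n ⇒ h·k1=z·y_n;  k2=λ(1+13/16z)y_n ⇒ h·k2=z(1+13/16z)y_n
  y_{n+1}/y_n = 1 + 2/5z + 3/5z(1+13/16z) = 1 + z + 39/80z²
  ⇒ R(z) = 1 + z + 39/80z².

Find x<0 with |R(x)|<1.
x=-0.31: |R|=0.7368
R=1: x+39/80x²=0 ⇒ x=−80/39=-2.0513; min R=1−1/(4·39/80)=0.4872>−1
Confirm numerically:
  x=-1.565: |R|=0.62900 <1
  x=-1.238: |R|=0.50916 <1
  x=-1.156: |R|=0.49546 <1
  x=-0.955: |R|=0.48961 <1
  x=-2.515: |R|=1.56855 >1
  x=-2.248: |R|=1.21558 >1
So |R|<1 on (-2.0513, 0).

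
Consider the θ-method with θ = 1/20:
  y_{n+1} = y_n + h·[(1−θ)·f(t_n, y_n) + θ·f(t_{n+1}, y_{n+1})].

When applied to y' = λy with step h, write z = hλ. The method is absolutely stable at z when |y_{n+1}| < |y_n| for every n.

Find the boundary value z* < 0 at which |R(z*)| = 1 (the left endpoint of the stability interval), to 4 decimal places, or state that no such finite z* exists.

left endpoint -2.2222.

With y'=λy (z=hλ):
  y_{n+1} = y_n + z·[19/20·y_n + 1/20·y_{n+1}] ⇒ (1 − 1/20z)y_{n+1} = (1 + 19/20z)y_n
  R(z) = (1 + 19/20z)/(1 − 1/20z).

Boundary: |R(x)|=1, x<0.
x=-0.57: |R|=0.4458
R=−1: 1+19/20x = −1+1/20x ⇒ -9/10x=2 ⇒ x=2/(-9/10)=-2.2222
Confirm numerically:
  x=-1.753: |R|=0.61173 <1
  x=-1.638: |R|=0.51400 <1
  x=-1.281: |R|=0.20389 <1
  x=-1.062: |R|=0.00845 <1
  x=-2.495: |R|=1.21827 >1
  x=-2.445: |R|=1.17866 >1
  x=-2.444: |R|=1.17786 >1
So |R|<1 on (-2.2222, 0).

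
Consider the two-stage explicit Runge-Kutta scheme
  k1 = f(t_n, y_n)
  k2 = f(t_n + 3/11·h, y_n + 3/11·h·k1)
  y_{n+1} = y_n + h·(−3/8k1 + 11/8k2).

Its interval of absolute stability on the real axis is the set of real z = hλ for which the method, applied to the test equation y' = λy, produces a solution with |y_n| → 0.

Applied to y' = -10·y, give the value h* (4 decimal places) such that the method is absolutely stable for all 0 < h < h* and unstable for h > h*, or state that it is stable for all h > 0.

(-2.6667,0); λ=-10 ⇒ h* = (8/3)/10 = 0.2667.

On y'=λy, z=hλ:
  k1=λy_n ⇒ h·k1=z·y_n;  k2=λ(1+3/11z)y_n ⇒ h·k2=z(1+3/11z)y_n
  y_{n+1}/y_n = 1 − 3/8z + 11/8z(1+3/11z) = 1 + z + 3/8z²
  Hence R(z) = 1 + z + 3/8z².

Boundary: |R(x)|=1, x<0.
x=-1.23: |R|=0.3373
R=1: x+3/8x²=0 ⇒ x=−8/3=-2.6667; min R=1−1/(4·3/8)=0.3333>−1
Confirm numerically:
  x=-2.391: |R|=0.75283 <1
  x=-1.500: |R|=0.34375 <1
  x=-1.106: |R|=0.35271 <1
  x=-3.186: |R|=1.62047 >1
  x=-3.168: |R|=1.59558 >1
  x=-3.143: |R|=1.56142 >1
So |R|<1 on (-2.6667, 0).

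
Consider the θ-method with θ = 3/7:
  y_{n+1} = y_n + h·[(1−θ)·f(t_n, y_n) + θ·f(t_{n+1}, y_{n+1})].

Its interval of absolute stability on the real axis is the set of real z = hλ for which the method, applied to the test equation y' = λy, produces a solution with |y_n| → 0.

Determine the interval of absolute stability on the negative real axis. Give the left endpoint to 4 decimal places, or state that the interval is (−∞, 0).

(-14.0000, 0).

Test eqn y'=λy, z=hλ:
  y_{n+1} = y_n + z·[4/7·y_n + 3/7·y_{n+1}] ⇒ (1 − 3/7z)y_{n+1} = (1 + 4/7z)y_n
  so R(z) = (1 + 4/7z)/(1 − 3/7z).

Solve |R(x)|<1 on ℝ⁻.
x=-0.62: |R|=0.5102
R=−1: 1+4/7x = −1+3/7x ⇒ -1/7x=2 ⇒ x=2/(-1/7)=-14.0000
Confirm numerically:
  x=-13.360: |R|=0.98641 <1
  x=-10.877: |R|=0.92120 <1
  x=-9.853: |R|=0.88657 <1
  x=-8.947: |R|=0.85068 <1
  x=-14.116: |R|=1.00235 >1
  x=-14.029: |R|=1.00059 >1
So |R|<1 on (-14.0000, 0).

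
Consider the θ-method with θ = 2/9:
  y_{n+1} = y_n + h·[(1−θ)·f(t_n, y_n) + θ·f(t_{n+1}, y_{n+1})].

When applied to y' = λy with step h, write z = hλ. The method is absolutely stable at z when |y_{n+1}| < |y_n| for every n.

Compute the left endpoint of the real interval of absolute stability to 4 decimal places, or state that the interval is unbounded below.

Test eqn y'=λy, z=hλ:
  y_{n+1} = y_n + z·[7/9·y_n + 2/9·y_{n+1}] ⇒ (1 − 2/9z)y_{n+1} = (1 + 7/9z)y_n
  Hence R(z) = (1 + 7/9z)/(1 − 2/9z).

Need |R(x)|<1, x<0.
x=-1.14: |R|=0.0904
R=−1: 1+7/9x = −1+2/9x ⇒ -5/9x=2 ⇒ x=2/(-5/9)=-3.6000
Confirm numerically:
  x=-3.495: |R|=0.96717 <1
  x=-3.292: |R|=0.90118 <1
  x=-2.462: |R|=0.59135 <1
  x=-3.802: |R|=1.06083 >1
  x=-3.778: |R|=1.05376 >1
So |R|<1 on (-3.6000, 0).

left endpoint -3.6000.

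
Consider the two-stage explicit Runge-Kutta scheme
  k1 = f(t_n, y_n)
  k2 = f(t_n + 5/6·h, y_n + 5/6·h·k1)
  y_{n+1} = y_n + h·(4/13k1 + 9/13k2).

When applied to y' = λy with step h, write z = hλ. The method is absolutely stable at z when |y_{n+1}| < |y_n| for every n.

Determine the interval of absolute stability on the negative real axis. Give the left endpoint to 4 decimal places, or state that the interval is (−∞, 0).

(-1.7333, 0).

Set f=λy, z=hλ:
  k1=λy_n ⇒ h·k1=z·y_n;  k2=λ(1+5/6z)y_n ⇒ h·k2=z(1+5/6z)y_n
  y_{n+1}/y_n = 1 + 4/13z + 9/13z(1+5/6z) = 1 + z + 15/26z²
  Hence R(z) = 1 + z + 15/26z².

Boundary: |R(x)|=1, x<0.
x=-1.38: |R|=0.7187
R=1: x+15/26x²=0 ⇒ x=−26/15=-1.7333; min R=1−1/(4·15/26)=0.5667>−1
Confirm numerically:
  x=-1.488: |R|=0.78939 <1
  x=-1.414: |R|=0.73950 <1
  x=-1.026: |R|=0.58131 <1
  x=-0.817: |R|=0.56809 <1
  x=-1.916: |R|=1.20192 >1
  x=-1.817: |R|=1.08771 >1
  x=-1.786: |R|=1.05427 >1
So |R|<1 on (-1.7333, 0).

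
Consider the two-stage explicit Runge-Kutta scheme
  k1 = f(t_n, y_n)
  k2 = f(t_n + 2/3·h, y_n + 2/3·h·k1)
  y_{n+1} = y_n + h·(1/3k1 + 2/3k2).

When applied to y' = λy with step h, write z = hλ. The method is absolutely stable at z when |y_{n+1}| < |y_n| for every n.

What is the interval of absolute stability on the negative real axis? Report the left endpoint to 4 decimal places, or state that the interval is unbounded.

With y'=λy (z=hλ):
  k1=λy_n ⇒ h·k1=z·y_n;  k2=λ(1+2/3z)y_n ⇒ h·k2=z(1+2/3z)y_n
  y_{n+1}/y_n = 1 + 1/3z + 2/3z(1+2/3z) = 1 + z + 4/9z²
  R(z) = 1 + z + 4/9z².

Find x<0 with |R(x)|<1.
x=-0.59: |R|=0.5647
R=1: x+4/9x²=0 ⇒ x=−9/4=-2.2500; min R=1−1/(4·4/9)=0.4375>−1
Confirm numerically:
  x=-1.619: |R|=0.54596 <1
  x=-1.332: |R|=0.45654 <1
  x=-1.275: |R|=0.44750 <1
  x=-2.721: |R|=1.56960 >1
  x=-2.441: |R|=1.20721 >1
  x=-2.316: |R|=1.06794 >1
Interval (-2.2500, 0).

(-2.2500, 0).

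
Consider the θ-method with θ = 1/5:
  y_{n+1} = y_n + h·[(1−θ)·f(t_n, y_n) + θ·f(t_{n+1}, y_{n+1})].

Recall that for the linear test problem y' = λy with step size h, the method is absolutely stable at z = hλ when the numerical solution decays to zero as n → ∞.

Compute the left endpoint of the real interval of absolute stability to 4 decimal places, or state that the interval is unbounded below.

On y'=λy, z=hλ:
  y_{n+1} = y_n + z·[4/5·y_n + 1/5·y_{n+1}] ⇒ (1 − 1/5z)y_{n+1} = (1 + 4/5z)y_n
  Hence R(z) = (1 + 4/5z)/(1 − 1/5z).

Solve |R(x)|<1 on ℝ⁻.
x=-0.35: |R|=0.6729
R=−1: 1+4/5x = −1+1/5x ⇒ -3/5x=2 ⇒ x=2/(-3/5)=-3.3333
Confirm numerically:
  x=-2.578: |R|=0.70098 <1
  x=-2.492: |R|=0.66311 <1
  x=-2.466: |R|=0.65149 <1
  x=-2.197: |R|=0.52633 <1
  x=-3.873: |R|=1.18246 >1
  x=-3.745: |R|=1.14122 >1
Interval (-3.3333, 0).

z* = -3.3333.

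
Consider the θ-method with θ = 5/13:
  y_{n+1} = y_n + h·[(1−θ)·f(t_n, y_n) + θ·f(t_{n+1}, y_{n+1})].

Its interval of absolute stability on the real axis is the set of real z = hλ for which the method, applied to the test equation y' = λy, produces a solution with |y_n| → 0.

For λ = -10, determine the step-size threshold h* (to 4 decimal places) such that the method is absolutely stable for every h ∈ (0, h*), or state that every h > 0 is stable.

(-8.6667,0); λ=-10 ⇒ h* = (26/3)/10 = 0.8667.

Test eqn y'=λy, z=hλ:
  y_{n+1} = y_n + z·[8/13·y_n + 5/13·y_{n+1}] ⇒ (1 − 5/13z)y_{n+1} = (1 + 8/13z)y_n
  so R(z) = (1 + 8/13z)/(1 − 5/13z).

Boundary: |R(x)|=1, x<0.
x=-1.57: |R|=0.0211
R=−1: 1+8/13x = −1+5/13x ⇒ -3/13x=2 ⇒ x=2/(-3/13)=-8.6667
Confirm numerically:
  x=-7.281: |R|=0.91586 <1
  x=-6.605: |R|=0.86562 <1
  x=-4.107: |R|=0.59210 <1
  x=-9.181: |R|=1.02619 >1
  x=-9.144: |R|=1.02439 >1
  x=-8.687: |R|=1.00108 >1
Interval (-8.6667, 0).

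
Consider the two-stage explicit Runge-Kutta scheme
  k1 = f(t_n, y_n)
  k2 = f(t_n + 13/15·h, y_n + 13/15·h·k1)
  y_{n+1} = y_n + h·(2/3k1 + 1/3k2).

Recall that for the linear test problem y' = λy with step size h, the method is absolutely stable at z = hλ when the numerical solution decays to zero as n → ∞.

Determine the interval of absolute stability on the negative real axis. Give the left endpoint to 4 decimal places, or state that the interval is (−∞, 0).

z∈(-3.4615,0).

Set f=λy, z=hλ:
  k1=λy_n ⇒ h·k1=z·y_n;  k2=λ(1+13/15z)y_n ⇒ h·k2=z(1+13/15z)y_n
  y_{n+1}/y_n = 1 + 2/3z + 1/3z(1+13/15z) = 1 + z + 13/45z²
  Hence R(z) = 1 + z + 13/45z².

Boundary: |R(x)|=1, x<0.
x=-1.61: |R|=0.1388
R=1: x+13/45x²=0 ⇒ x=−45/13=-3.4615; min R=1−1/(4·13/45)=0.1346>−1
Confirm numerically:
  x=-3.316: |R|=0.86058 <1
  x=-2.902: |R|=0.53091 <1
  x=-2.794: |R|=0.46119 <1
  x=-3.886: |R|=1.47651 >1
  x=-3.774: |R|=1.34067 >1
Stable set (-3.4615, 0).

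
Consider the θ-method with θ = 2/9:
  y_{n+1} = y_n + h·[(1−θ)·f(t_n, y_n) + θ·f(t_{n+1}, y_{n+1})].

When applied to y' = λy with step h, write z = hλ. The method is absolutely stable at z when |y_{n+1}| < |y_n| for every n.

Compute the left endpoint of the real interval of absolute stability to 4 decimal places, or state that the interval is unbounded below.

z* = -3.6000.

With y'=λy (z=hλ):
  y_{n+1} = y_n + z·[7/9·y_n + 2/9·y_{n+1}] ⇒ (1 − 2/9z)y_{n+1} = (1 + 7/9z)y_n
  so R(z) = (1 + 7/9z)/(1 − 2/9z).

Need |R(x)|<1, x<0.
x=-0.32: |R|=0.7012
R=−1: 1+7/9x = −1+2/9x ⇒ -5/9x=2 ⇒ x=2/(-5/9)=-3.6000
Confirm numerically:
  x=-2.856: |R|=0.74715 <1
  x=-2.191: |R|=0.47355 <1
  x=-2.099: |R|=0.43135 <1
  x=-4.070: |R|=1.13711 >1
  x=-3.737: |R|=1.04158 >1
  x=-3.734: |R|=1.04068 >1
So |R|<1 on (-3.6000, 0).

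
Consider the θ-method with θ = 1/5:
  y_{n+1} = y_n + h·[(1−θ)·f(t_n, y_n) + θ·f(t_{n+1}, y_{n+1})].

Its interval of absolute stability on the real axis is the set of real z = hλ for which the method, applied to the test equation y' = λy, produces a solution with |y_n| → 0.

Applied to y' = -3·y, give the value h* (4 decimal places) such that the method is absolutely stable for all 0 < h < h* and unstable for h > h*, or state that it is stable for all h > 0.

(-3.3333,0); λ=-3 ⇒ h* = (10/3)/3 = 1.1111.

Set f=λy, z=hλ:
  y_{n+1} = y_n + z·[4/5·y_n + 1/5·y_{n+1}] ⇒ (1 − 1/5z)y_{n+1} = (1 + 4/5z)y_n
  R(z) = (1 + 4/5z)/(1 − 1/5z).

Solve |R(x)|<1 on ℝ⁻.
x=-1.59: |R|=0.2064
R=−1: 1+4/5x = −1+1/5x ⇒ -3/5x=2 ⇒ x=2/(-3/5)=-3.3333
Confirm numerically:
  x=-3.223: |R|=0.95975 <1
  x=-2.954: |R|=0.85693 <1
  x=-2.079: |R|=0.46843 <1
  x=-1.960: |R|=0.40805 <1
  x=-3.570: |R|=1.08285 >1
  x=-3.540: |R|=1.07260 >1
  x=-3.498: |R|=1.05813 >1
Stable set (-3.3333, 0).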